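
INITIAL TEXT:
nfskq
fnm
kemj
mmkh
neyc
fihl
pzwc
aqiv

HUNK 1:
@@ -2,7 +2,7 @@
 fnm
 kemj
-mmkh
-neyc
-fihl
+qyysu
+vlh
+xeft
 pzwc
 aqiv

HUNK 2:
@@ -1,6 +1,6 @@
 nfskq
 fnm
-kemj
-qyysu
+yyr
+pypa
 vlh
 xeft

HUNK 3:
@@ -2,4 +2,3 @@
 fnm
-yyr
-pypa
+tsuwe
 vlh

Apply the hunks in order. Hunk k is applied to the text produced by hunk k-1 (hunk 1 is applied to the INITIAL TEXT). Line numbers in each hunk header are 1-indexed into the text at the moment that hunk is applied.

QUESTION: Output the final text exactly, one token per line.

Hunk 1: at line 2 remove [mmkh,neyc,fihl] add [qyysu,vlh,xeft] -> 8 lines: nfskq fnm kemj qyysu vlh xeft pzwc aqiv
Hunk 2: at line 1 remove [kemj,qyysu] add [yyr,pypa] -> 8 lines: nfskq fnm yyr pypa vlh xeft pzwc aqiv
Hunk 3: at line 2 remove [yyr,pypa] add [tsuwe] -> 7 lines: nfskq fnm tsuwe vlh xeft pzwc aqiv

Answer: nfskq
fnm
tsuwe
vlh
xeft
pzwc
aqiv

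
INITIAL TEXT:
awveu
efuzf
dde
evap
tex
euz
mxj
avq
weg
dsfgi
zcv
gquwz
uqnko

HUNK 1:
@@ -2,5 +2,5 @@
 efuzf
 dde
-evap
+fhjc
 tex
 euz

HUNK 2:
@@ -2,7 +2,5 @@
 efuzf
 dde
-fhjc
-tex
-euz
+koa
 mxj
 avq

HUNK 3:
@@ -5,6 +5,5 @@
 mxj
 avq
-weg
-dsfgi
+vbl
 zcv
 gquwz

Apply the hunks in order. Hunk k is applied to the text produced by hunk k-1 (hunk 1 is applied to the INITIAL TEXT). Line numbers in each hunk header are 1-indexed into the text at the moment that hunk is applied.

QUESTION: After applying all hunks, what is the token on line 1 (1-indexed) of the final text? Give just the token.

Answer: awveu

Derivation:
Hunk 1: at line 2 remove [evap] add [fhjc] -> 13 lines: awveu efuzf dde fhjc tex euz mxj avq weg dsfgi zcv gquwz uqnko
Hunk 2: at line 2 remove [fhjc,tex,euz] add [koa] -> 11 lines: awveu efuzf dde koa mxj avq weg dsfgi zcv gquwz uqnko
Hunk 3: at line 5 remove [weg,dsfgi] add [vbl] -> 10 lines: awveu efuzf dde koa mxj avq vbl zcv gquwz uqnko
Final line 1: awveu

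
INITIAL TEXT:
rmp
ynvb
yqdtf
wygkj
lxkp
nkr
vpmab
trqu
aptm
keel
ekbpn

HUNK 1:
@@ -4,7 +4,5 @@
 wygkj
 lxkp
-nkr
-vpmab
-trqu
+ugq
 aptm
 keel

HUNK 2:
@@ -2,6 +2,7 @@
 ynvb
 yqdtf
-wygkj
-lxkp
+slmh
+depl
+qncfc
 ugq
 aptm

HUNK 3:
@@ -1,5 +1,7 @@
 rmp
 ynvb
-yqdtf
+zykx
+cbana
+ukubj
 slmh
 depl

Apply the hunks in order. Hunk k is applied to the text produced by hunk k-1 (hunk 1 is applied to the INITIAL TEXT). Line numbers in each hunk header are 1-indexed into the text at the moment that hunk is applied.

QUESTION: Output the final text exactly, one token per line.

Hunk 1: at line 4 remove [nkr,vpmab,trqu] add [ugq] -> 9 lines: rmp ynvb yqdtf wygkj lxkp ugq aptm keel ekbpn
Hunk 2: at line 2 remove [wygkj,lxkp] add [slmh,depl,qncfc] -> 10 lines: rmp ynvb yqdtf slmh depl qncfc ugq aptm keel ekbpn
Hunk 3: at line 1 remove [yqdtf] add [zykx,cbana,ukubj] -> 12 lines: rmp ynvb zykx cbana ukubj slmh depl qncfc ugq aptm keel ekbpn

Answer: rmp
ynvb
zykx
cbana
ukubj
slmh
depl
qncfc
ugq
aptm
keel
ekbpn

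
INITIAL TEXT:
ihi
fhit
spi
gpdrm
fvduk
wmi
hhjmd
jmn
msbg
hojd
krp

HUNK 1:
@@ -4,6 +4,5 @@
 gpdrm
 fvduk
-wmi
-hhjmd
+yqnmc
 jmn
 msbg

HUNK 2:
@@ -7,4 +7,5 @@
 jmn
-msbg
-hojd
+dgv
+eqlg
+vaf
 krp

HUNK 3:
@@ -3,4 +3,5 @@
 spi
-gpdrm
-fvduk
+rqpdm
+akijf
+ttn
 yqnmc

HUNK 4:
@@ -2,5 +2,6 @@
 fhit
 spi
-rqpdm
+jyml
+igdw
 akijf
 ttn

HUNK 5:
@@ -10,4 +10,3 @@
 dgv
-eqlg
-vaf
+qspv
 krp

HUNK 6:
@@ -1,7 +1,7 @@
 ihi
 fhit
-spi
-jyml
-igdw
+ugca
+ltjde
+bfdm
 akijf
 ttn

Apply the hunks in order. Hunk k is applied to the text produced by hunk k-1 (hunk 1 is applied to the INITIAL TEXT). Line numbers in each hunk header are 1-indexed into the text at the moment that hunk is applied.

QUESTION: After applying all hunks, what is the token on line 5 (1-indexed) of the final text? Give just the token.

Answer: bfdm

Derivation:
Hunk 1: at line 4 remove [wmi,hhjmd] add [yqnmc] -> 10 lines: ihi fhit spi gpdrm fvduk yqnmc jmn msbg hojd krp
Hunk 2: at line 7 remove [msbg,hojd] add [dgv,eqlg,vaf] -> 11 lines: ihi fhit spi gpdrm fvduk yqnmc jmn dgv eqlg vaf krp
Hunk 3: at line 3 remove [gpdrm,fvduk] add [rqpdm,akijf,ttn] -> 12 lines: ihi fhit spi rqpdm akijf ttn yqnmc jmn dgv eqlg vaf krp
Hunk 4: at line 2 remove [rqpdm] add [jyml,igdw] -> 13 lines: ihi fhit spi jyml igdw akijf ttn yqnmc jmn dgv eqlg vaf krp
Hunk 5: at line 10 remove [eqlg,vaf] add [qspv] -> 12 lines: ihi fhit spi jyml igdw akijf ttn yqnmc jmn dgv qspv krp
Hunk 6: at line 1 remove [spi,jyml,igdw] add [ugca,ltjde,bfdm] -> 12 lines: ihi fhit ugca ltjde bfdm akijf ttn yqnmc jmn dgv qspv krp
Final line 5: bfdm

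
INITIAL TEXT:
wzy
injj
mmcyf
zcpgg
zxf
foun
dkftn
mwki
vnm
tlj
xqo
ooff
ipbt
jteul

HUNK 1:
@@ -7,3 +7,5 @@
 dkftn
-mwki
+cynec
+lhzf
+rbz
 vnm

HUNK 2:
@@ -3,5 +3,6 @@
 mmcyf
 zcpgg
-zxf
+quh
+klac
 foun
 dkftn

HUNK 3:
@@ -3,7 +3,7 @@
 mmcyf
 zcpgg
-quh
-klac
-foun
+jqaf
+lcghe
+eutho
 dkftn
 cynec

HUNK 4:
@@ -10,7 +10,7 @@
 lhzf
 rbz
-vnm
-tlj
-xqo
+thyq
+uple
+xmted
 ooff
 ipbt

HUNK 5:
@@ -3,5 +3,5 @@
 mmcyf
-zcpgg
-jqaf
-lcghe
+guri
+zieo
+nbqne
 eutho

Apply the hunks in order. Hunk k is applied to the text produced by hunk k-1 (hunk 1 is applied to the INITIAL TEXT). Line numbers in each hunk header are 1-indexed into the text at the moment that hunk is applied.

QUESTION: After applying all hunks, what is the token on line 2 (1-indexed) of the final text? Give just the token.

Answer: injj

Derivation:
Hunk 1: at line 7 remove [mwki] add [cynec,lhzf,rbz] -> 16 lines: wzy injj mmcyf zcpgg zxf foun dkftn cynec lhzf rbz vnm tlj xqo ooff ipbt jteul
Hunk 2: at line 3 remove [zxf] add [quh,klac] -> 17 lines: wzy injj mmcyf zcpgg quh klac foun dkftn cynec lhzf rbz vnm tlj xqo ooff ipbt jteul
Hunk 3: at line 3 remove [quh,klac,foun] add [jqaf,lcghe,eutho] -> 17 lines: wzy injj mmcyf zcpgg jqaf lcghe eutho dkftn cynec lhzf rbz vnm tlj xqo ooff ipbt jteul
Hunk 4: at line 10 remove [vnm,tlj,xqo] add [thyq,uple,xmted] -> 17 lines: wzy injj mmcyf zcpgg jqaf lcghe eutho dkftn cynec lhzf rbz thyq uple xmted ooff ipbt jteul
Hunk 5: at line 3 remove [zcpgg,jqaf,lcghe] add [guri,zieo,nbqne] -> 17 lines: wzy injj mmcyf guri zieo nbqne eutho dkftn cynec lhzf rbz thyq uple xmted ooff ipbt jteul
Final line 2: injj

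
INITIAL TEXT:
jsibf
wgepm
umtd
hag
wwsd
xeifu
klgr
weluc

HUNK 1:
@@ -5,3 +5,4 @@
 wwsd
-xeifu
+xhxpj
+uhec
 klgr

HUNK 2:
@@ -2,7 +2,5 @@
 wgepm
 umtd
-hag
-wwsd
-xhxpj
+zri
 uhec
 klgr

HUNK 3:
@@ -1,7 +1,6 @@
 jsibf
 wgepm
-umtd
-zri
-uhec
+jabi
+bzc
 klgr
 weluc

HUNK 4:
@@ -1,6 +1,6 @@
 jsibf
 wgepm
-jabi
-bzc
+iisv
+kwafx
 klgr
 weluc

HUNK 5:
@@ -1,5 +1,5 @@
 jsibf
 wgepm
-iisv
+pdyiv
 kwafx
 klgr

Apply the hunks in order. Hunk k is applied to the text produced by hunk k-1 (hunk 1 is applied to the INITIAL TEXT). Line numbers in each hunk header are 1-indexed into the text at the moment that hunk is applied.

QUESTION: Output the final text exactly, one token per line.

Hunk 1: at line 5 remove [xeifu] add [xhxpj,uhec] -> 9 lines: jsibf wgepm umtd hag wwsd xhxpj uhec klgr weluc
Hunk 2: at line 2 remove [hag,wwsd,xhxpj] add [zri] -> 7 lines: jsibf wgepm umtd zri uhec klgr weluc
Hunk 3: at line 1 remove [umtd,zri,uhec] add [jabi,bzc] -> 6 lines: jsibf wgepm jabi bzc klgr weluc
Hunk 4: at line 1 remove [jabi,bzc] add [iisv,kwafx] -> 6 lines: jsibf wgepm iisv kwafx klgr weluc
Hunk 5: at line 1 remove [iisv] add [pdyiv] -> 6 lines: jsibf wgepm pdyiv kwafx klgr weluc

Answer: jsibf
wgepm
pdyiv
kwafx
klgr
weluc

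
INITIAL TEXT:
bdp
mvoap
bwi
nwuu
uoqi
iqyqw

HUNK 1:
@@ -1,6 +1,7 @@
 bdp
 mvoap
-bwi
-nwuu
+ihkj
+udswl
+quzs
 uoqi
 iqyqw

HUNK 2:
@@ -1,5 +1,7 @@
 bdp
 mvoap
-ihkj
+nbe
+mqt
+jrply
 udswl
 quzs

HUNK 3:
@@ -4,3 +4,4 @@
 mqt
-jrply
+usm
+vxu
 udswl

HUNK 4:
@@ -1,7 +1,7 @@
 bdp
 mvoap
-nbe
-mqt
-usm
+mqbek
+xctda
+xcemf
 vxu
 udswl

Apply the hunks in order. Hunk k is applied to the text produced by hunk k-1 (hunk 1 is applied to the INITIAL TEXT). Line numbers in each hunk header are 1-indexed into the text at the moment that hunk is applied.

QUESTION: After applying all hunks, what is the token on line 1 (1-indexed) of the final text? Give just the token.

Hunk 1: at line 1 remove [bwi,nwuu] add [ihkj,udswl,quzs] -> 7 lines: bdp mvoap ihkj udswl quzs uoqi iqyqw
Hunk 2: at line 1 remove [ihkj] add [nbe,mqt,jrply] -> 9 lines: bdp mvoap nbe mqt jrply udswl quzs uoqi iqyqw
Hunk 3: at line 4 remove [jrply] add [usm,vxu] -> 10 lines: bdp mvoap nbe mqt usm vxu udswl quzs uoqi iqyqw
Hunk 4: at line 1 remove [nbe,mqt,usm] add [mqbek,xctda,xcemf] -> 10 lines: bdp mvoap mqbek xctda xcemf vxu udswl quzs uoqi iqyqw
Final line 1: bdp

Answer: bdp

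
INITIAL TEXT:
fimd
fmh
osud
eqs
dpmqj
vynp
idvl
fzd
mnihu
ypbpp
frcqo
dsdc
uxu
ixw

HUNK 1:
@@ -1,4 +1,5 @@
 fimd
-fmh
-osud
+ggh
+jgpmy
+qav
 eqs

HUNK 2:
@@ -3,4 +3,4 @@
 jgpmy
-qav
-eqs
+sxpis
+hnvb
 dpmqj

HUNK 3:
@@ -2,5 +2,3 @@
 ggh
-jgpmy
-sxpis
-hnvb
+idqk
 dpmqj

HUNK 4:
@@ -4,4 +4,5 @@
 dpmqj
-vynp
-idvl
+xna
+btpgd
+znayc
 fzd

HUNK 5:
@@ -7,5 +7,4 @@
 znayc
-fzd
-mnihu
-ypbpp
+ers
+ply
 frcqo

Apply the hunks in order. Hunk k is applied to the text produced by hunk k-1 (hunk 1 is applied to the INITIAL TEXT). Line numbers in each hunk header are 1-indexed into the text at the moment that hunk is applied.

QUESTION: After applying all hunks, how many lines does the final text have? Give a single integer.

Answer: 13

Derivation:
Hunk 1: at line 1 remove [fmh,osud] add [ggh,jgpmy,qav] -> 15 lines: fimd ggh jgpmy qav eqs dpmqj vynp idvl fzd mnihu ypbpp frcqo dsdc uxu ixw
Hunk 2: at line 3 remove [qav,eqs] add [sxpis,hnvb] -> 15 lines: fimd ggh jgpmy sxpis hnvb dpmqj vynp idvl fzd mnihu ypbpp frcqo dsdc uxu ixw
Hunk 3: at line 2 remove [jgpmy,sxpis,hnvb] add [idqk] -> 13 lines: fimd ggh idqk dpmqj vynp idvl fzd mnihu ypbpp frcqo dsdc uxu ixw
Hunk 4: at line 4 remove [vynp,idvl] add [xna,btpgd,znayc] -> 14 lines: fimd ggh idqk dpmqj xna btpgd znayc fzd mnihu ypbpp frcqo dsdc uxu ixw
Hunk 5: at line 7 remove [fzd,mnihu,ypbpp] add [ers,ply] -> 13 lines: fimd ggh idqk dpmqj xna btpgd znayc ers ply frcqo dsdc uxu ixw
Final line count: 13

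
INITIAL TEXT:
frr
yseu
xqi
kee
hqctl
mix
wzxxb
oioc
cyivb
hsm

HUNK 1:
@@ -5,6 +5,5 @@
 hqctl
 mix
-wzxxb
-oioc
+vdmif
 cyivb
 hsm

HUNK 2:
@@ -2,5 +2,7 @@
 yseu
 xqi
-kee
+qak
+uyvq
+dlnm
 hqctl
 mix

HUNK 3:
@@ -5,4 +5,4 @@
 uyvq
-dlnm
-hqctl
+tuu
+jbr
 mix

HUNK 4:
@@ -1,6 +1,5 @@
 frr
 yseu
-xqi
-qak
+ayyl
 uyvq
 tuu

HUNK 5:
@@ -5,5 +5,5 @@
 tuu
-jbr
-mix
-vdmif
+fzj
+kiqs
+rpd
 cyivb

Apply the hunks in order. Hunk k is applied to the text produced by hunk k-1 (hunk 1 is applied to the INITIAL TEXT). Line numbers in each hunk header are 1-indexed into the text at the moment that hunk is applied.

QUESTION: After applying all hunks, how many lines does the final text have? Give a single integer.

Hunk 1: at line 5 remove [wzxxb,oioc] add [vdmif] -> 9 lines: frr yseu xqi kee hqctl mix vdmif cyivb hsm
Hunk 2: at line 2 remove [kee] add [qak,uyvq,dlnm] -> 11 lines: frr yseu xqi qak uyvq dlnm hqctl mix vdmif cyivb hsm
Hunk 3: at line 5 remove [dlnm,hqctl] add [tuu,jbr] -> 11 lines: frr yseu xqi qak uyvq tuu jbr mix vdmif cyivb hsm
Hunk 4: at line 1 remove [xqi,qak] add [ayyl] -> 10 lines: frr yseu ayyl uyvq tuu jbr mix vdmif cyivb hsm
Hunk 5: at line 5 remove [jbr,mix,vdmif] add [fzj,kiqs,rpd] -> 10 lines: frr yseu ayyl uyvq tuu fzj kiqs rpd cyivb hsm
Final line count: 10

Answer: 10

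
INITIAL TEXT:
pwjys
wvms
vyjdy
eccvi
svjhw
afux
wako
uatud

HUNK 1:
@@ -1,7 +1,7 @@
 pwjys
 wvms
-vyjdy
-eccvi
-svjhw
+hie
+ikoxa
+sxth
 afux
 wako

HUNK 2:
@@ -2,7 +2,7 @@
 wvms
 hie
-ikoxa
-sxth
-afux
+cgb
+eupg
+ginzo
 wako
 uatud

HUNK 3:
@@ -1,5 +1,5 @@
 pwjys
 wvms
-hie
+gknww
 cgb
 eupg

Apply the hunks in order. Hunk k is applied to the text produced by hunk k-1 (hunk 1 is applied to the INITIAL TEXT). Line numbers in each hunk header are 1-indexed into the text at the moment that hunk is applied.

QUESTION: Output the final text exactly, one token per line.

Answer: pwjys
wvms
gknww
cgb
eupg
ginzo
wako
uatud

Derivation:
Hunk 1: at line 1 remove [vyjdy,eccvi,svjhw] add [hie,ikoxa,sxth] -> 8 lines: pwjys wvms hie ikoxa sxth afux wako uatud
Hunk 2: at line 2 remove [ikoxa,sxth,afux] add [cgb,eupg,ginzo] -> 8 lines: pwjys wvms hie cgb eupg ginzo wako uatud
Hunk 3: at line 1 remove [hie] add [gknww] -> 8 lines: pwjys wvms gknww cgb eupg ginzo wako uatud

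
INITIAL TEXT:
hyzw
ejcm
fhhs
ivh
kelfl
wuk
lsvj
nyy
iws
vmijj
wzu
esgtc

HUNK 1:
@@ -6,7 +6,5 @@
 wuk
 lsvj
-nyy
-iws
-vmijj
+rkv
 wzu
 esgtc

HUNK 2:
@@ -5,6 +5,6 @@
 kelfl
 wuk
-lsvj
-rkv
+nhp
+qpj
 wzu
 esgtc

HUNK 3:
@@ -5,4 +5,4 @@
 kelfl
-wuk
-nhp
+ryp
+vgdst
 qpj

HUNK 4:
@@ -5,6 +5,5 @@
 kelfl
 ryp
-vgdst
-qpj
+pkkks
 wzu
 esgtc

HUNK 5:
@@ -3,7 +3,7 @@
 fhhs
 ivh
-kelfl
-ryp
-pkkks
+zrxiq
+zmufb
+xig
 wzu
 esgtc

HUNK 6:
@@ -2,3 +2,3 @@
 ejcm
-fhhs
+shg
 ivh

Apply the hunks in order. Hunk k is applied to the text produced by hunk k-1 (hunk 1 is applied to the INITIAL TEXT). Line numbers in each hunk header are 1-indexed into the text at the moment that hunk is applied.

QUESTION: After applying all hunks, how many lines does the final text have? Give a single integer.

Hunk 1: at line 6 remove [nyy,iws,vmijj] add [rkv] -> 10 lines: hyzw ejcm fhhs ivh kelfl wuk lsvj rkv wzu esgtc
Hunk 2: at line 5 remove [lsvj,rkv] add [nhp,qpj] -> 10 lines: hyzw ejcm fhhs ivh kelfl wuk nhp qpj wzu esgtc
Hunk 3: at line 5 remove [wuk,nhp] add [ryp,vgdst] -> 10 lines: hyzw ejcm fhhs ivh kelfl ryp vgdst qpj wzu esgtc
Hunk 4: at line 5 remove [vgdst,qpj] add [pkkks] -> 9 lines: hyzw ejcm fhhs ivh kelfl ryp pkkks wzu esgtc
Hunk 5: at line 3 remove [kelfl,ryp,pkkks] add [zrxiq,zmufb,xig] -> 9 lines: hyzw ejcm fhhs ivh zrxiq zmufb xig wzu esgtc
Hunk 6: at line 2 remove [fhhs] add [shg] -> 9 lines: hyzw ejcm shg ivh zrxiq zmufb xig wzu esgtc
Final line count: 9

Answer: 9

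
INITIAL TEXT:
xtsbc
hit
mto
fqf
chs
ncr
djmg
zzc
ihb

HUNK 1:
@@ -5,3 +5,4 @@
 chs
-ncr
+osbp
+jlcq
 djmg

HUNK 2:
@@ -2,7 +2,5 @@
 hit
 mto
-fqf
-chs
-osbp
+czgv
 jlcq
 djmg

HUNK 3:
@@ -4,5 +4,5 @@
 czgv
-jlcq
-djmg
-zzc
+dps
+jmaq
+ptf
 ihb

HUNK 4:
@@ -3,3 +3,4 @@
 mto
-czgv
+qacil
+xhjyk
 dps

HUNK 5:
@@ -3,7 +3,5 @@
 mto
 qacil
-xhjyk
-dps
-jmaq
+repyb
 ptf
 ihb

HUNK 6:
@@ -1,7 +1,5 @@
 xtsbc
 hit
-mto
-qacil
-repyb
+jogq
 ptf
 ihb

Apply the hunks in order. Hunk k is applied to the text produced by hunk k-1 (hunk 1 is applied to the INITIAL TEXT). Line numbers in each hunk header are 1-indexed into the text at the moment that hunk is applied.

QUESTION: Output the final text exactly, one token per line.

Answer: xtsbc
hit
jogq
ptf
ihb

Derivation:
Hunk 1: at line 5 remove [ncr] add [osbp,jlcq] -> 10 lines: xtsbc hit mto fqf chs osbp jlcq djmg zzc ihb
Hunk 2: at line 2 remove [fqf,chs,osbp] add [czgv] -> 8 lines: xtsbc hit mto czgv jlcq djmg zzc ihb
Hunk 3: at line 4 remove [jlcq,djmg,zzc] add [dps,jmaq,ptf] -> 8 lines: xtsbc hit mto czgv dps jmaq ptf ihb
Hunk 4: at line 3 remove [czgv] add [qacil,xhjyk] -> 9 lines: xtsbc hit mto qacil xhjyk dps jmaq ptf ihb
Hunk 5: at line 3 remove [xhjyk,dps,jmaq] add [repyb] -> 7 lines: xtsbc hit mto qacil repyb ptf ihb
Hunk 6: at line 1 remove [mto,qacil,repyb] add [jogq] -> 5 lines: xtsbc hit jogq ptf ihb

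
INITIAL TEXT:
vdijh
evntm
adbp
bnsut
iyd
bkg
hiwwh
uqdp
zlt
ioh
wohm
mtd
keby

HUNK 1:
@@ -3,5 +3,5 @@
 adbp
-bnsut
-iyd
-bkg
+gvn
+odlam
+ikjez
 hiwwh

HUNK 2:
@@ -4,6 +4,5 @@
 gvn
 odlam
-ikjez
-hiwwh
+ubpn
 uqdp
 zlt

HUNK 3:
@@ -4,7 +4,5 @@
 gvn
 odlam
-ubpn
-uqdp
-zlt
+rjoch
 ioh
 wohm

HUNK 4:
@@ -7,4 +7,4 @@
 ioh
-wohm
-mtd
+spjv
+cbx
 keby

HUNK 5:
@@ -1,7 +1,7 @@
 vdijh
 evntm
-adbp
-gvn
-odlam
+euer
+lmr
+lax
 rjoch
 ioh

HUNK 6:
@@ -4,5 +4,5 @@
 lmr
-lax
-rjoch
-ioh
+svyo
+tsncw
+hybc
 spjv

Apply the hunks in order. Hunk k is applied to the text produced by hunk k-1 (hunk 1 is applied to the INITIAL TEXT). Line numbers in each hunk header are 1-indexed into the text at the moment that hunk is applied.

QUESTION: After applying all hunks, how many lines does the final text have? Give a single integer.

Answer: 10

Derivation:
Hunk 1: at line 3 remove [bnsut,iyd,bkg] add [gvn,odlam,ikjez] -> 13 lines: vdijh evntm adbp gvn odlam ikjez hiwwh uqdp zlt ioh wohm mtd keby
Hunk 2: at line 4 remove [ikjez,hiwwh] add [ubpn] -> 12 lines: vdijh evntm adbp gvn odlam ubpn uqdp zlt ioh wohm mtd keby
Hunk 3: at line 4 remove [ubpn,uqdp,zlt] add [rjoch] -> 10 lines: vdijh evntm adbp gvn odlam rjoch ioh wohm mtd keby
Hunk 4: at line 7 remove [wohm,mtd] add [spjv,cbx] -> 10 lines: vdijh evntm adbp gvn odlam rjoch ioh spjv cbx keby
Hunk 5: at line 1 remove [adbp,gvn,odlam] add [euer,lmr,lax] -> 10 lines: vdijh evntm euer lmr lax rjoch ioh spjv cbx keby
Hunk 6: at line 4 remove [lax,rjoch,ioh] add [svyo,tsncw,hybc] -> 10 lines: vdijh evntm euer lmr svyo tsncw hybc spjv cbx keby
Final line count: 10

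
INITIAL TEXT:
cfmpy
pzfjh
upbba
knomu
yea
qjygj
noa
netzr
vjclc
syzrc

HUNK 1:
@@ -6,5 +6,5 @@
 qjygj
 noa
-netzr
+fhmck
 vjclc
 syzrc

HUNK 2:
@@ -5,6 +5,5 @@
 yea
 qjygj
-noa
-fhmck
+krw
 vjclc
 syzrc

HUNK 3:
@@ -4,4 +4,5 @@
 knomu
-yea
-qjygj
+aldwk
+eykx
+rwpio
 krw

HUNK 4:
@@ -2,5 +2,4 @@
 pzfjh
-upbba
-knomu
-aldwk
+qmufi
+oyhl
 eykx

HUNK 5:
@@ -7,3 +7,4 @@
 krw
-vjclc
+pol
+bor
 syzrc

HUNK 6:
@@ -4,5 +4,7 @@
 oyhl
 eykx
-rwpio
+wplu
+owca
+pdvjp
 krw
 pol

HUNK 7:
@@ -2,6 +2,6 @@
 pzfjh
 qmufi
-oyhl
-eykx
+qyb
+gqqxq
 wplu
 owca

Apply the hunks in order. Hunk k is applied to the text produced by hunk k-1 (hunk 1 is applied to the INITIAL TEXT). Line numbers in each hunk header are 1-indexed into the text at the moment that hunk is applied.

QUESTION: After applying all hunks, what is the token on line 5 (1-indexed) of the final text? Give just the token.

Answer: gqqxq

Derivation:
Hunk 1: at line 6 remove [netzr] add [fhmck] -> 10 lines: cfmpy pzfjh upbba knomu yea qjygj noa fhmck vjclc syzrc
Hunk 2: at line 5 remove [noa,fhmck] add [krw] -> 9 lines: cfmpy pzfjh upbba knomu yea qjygj krw vjclc syzrc
Hunk 3: at line 4 remove [yea,qjygj] add [aldwk,eykx,rwpio] -> 10 lines: cfmpy pzfjh upbba knomu aldwk eykx rwpio krw vjclc syzrc
Hunk 4: at line 2 remove [upbba,knomu,aldwk] add [qmufi,oyhl] -> 9 lines: cfmpy pzfjh qmufi oyhl eykx rwpio krw vjclc syzrc
Hunk 5: at line 7 remove [vjclc] add [pol,bor] -> 10 lines: cfmpy pzfjh qmufi oyhl eykx rwpio krw pol bor syzrc
Hunk 6: at line 4 remove [rwpio] add [wplu,owca,pdvjp] -> 12 lines: cfmpy pzfjh qmufi oyhl eykx wplu owca pdvjp krw pol bor syzrc
Hunk 7: at line 2 remove [oyhl,eykx] add [qyb,gqqxq] -> 12 lines: cfmpy pzfjh qmufi qyb gqqxq wplu owca pdvjp krw pol bor syzrc
Final line 5: gqqxq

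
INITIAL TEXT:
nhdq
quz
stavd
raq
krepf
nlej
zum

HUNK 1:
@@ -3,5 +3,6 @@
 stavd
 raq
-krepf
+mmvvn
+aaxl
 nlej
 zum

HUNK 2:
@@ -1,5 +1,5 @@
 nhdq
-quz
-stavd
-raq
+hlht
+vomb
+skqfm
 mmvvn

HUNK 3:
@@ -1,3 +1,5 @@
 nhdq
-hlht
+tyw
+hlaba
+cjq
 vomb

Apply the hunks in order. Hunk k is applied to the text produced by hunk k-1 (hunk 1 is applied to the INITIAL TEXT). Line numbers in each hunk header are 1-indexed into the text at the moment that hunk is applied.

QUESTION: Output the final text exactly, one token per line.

Answer: nhdq
tyw
hlaba
cjq
vomb
skqfm
mmvvn
aaxl
nlej
zum

Derivation:
Hunk 1: at line 3 remove [krepf] add [mmvvn,aaxl] -> 8 lines: nhdq quz stavd raq mmvvn aaxl nlej zum
Hunk 2: at line 1 remove [quz,stavd,raq] add [hlht,vomb,skqfm] -> 8 lines: nhdq hlht vomb skqfm mmvvn aaxl nlej zum
Hunk 3: at line 1 remove [hlht] add [tyw,hlaba,cjq] -> 10 lines: nhdq tyw hlaba cjq vomb skqfm mmvvn aaxl nlej zum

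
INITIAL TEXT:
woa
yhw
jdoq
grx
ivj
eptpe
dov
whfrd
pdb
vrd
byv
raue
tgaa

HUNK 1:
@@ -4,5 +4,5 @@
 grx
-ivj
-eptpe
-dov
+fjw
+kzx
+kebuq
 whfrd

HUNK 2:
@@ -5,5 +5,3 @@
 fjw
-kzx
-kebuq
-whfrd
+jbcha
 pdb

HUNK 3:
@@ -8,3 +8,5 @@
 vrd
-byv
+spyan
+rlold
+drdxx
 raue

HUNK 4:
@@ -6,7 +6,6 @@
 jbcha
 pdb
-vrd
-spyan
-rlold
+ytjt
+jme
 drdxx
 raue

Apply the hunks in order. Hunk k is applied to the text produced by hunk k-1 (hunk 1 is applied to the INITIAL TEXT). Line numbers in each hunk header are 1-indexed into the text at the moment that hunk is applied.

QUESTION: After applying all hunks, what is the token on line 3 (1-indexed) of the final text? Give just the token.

Answer: jdoq

Derivation:
Hunk 1: at line 4 remove [ivj,eptpe,dov] add [fjw,kzx,kebuq] -> 13 lines: woa yhw jdoq grx fjw kzx kebuq whfrd pdb vrd byv raue tgaa
Hunk 2: at line 5 remove [kzx,kebuq,whfrd] add [jbcha] -> 11 lines: woa yhw jdoq grx fjw jbcha pdb vrd byv raue tgaa
Hunk 3: at line 8 remove [byv] add [spyan,rlold,drdxx] -> 13 lines: woa yhw jdoq grx fjw jbcha pdb vrd spyan rlold drdxx raue tgaa
Hunk 4: at line 6 remove [vrd,spyan,rlold] add [ytjt,jme] -> 12 lines: woa yhw jdoq grx fjw jbcha pdb ytjt jme drdxx raue tgaa
Final line 3: jdoq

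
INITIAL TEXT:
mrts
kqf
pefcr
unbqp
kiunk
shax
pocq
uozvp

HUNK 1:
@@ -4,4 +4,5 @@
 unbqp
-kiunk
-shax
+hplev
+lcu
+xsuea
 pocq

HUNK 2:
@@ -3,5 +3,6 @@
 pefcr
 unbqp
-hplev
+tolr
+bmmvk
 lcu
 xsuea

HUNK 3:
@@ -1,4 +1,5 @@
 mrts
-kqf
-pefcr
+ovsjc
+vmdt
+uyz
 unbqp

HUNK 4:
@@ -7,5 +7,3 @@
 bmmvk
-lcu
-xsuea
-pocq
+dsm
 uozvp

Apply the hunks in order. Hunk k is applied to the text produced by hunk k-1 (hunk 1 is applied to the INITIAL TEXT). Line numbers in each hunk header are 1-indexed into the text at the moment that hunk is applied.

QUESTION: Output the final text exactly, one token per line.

Answer: mrts
ovsjc
vmdt
uyz
unbqp
tolr
bmmvk
dsm
uozvp

Derivation:
Hunk 1: at line 4 remove [kiunk,shax] add [hplev,lcu,xsuea] -> 9 lines: mrts kqf pefcr unbqp hplev lcu xsuea pocq uozvp
Hunk 2: at line 3 remove [hplev] add [tolr,bmmvk] -> 10 lines: mrts kqf pefcr unbqp tolr bmmvk lcu xsuea pocq uozvp
Hunk 3: at line 1 remove [kqf,pefcr] add [ovsjc,vmdt,uyz] -> 11 lines: mrts ovsjc vmdt uyz unbqp tolr bmmvk lcu xsuea pocq uozvp
Hunk 4: at line 7 remove [lcu,xsuea,pocq] add [dsm] -> 9 lines: mrts ovsjc vmdt uyz unbqp tolr bmmvk dsm uozvp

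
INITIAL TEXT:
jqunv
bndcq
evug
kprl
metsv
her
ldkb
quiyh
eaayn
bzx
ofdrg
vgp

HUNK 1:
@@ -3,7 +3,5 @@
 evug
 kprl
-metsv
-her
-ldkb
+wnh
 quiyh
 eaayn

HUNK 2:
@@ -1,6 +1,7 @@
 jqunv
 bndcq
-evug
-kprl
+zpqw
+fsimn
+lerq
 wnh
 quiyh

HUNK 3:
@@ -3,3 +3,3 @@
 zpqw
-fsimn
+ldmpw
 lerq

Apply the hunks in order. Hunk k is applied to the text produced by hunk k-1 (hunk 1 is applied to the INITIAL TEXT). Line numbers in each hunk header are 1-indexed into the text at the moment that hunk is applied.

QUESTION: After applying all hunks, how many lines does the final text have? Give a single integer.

Answer: 11

Derivation:
Hunk 1: at line 3 remove [metsv,her,ldkb] add [wnh] -> 10 lines: jqunv bndcq evug kprl wnh quiyh eaayn bzx ofdrg vgp
Hunk 2: at line 1 remove [evug,kprl] add [zpqw,fsimn,lerq] -> 11 lines: jqunv bndcq zpqw fsimn lerq wnh quiyh eaayn bzx ofdrg vgp
Hunk 3: at line 3 remove [fsimn] add [ldmpw] -> 11 lines: jqunv bndcq zpqw ldmpw lerq wnh quiyh eaayn bzx ofdrg vgp
Final line count: 11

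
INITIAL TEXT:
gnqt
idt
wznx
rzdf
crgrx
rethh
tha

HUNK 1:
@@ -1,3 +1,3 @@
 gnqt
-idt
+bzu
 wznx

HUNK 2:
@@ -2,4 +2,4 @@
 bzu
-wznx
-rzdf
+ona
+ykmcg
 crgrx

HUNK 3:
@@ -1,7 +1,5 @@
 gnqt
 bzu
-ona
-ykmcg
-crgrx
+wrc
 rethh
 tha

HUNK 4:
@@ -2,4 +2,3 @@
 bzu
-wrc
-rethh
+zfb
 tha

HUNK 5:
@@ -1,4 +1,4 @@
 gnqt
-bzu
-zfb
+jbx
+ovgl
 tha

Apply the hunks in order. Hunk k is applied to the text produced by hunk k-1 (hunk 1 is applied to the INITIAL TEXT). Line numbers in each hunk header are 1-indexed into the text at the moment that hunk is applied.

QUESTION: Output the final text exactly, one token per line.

Answer: gnqt
jbx
ovgl
tha

Derivation:
Hunk 1: at line 1 remove [idt] add [bzu] -> 7 lines: gnqt bzu wznx rzdf crgrx rethh tha
Hunk 2: at line 2 remove [wznx,rzdf] add [ona,ykmcg] -> 7 lines: gnqt bzu ona ykmcg crgrx rethh tha
Hunk 3: at line 1 remove [ona,ykmcg,crgrx] add [wrc] -> 5 lines: gnqt bzu wrc rethh tha
Hunk 4: at line 2 remove [wrc,rethh] add [zfb] -> 4 lines: gnqt bzu zfb tha
Hunk 5: at line 1 remove [bzu,zfb] add [jbx,ovgl] -> 4 lines: gnqt jbx ovgl tha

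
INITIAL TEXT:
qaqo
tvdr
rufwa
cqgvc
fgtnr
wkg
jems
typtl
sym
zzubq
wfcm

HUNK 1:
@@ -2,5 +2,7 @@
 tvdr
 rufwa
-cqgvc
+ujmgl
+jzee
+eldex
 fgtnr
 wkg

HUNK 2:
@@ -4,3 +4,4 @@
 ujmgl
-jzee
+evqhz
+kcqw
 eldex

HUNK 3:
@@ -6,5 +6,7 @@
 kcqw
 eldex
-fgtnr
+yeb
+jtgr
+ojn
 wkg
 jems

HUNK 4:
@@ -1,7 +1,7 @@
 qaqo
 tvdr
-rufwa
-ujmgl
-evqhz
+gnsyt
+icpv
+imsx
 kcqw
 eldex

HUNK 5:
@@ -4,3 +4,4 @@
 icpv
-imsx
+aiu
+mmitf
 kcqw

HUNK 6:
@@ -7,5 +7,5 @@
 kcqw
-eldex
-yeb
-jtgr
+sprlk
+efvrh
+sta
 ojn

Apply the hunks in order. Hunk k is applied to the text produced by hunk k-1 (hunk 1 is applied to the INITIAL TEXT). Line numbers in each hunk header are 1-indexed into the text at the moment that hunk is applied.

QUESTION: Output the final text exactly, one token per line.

Answer: qaqo
tvdr
gnsyt
icpv
aiu
mmitf
kcqw
sprlk
efvrh
sta
ojn
wkg
jems
typtl
sym
zzubq
wfcm

Derivation:
Hunk 1: at line 2 remove [cqgvc] add [ujmgl,jzee,eldex] -> 13 lines: qaqo tvdr rufwa ujmgl jzee eldex fgtnr wkg jems typtl sym zzubq wfcm
Hunk 2: at line 4 remove [jzee] add [evqhz,kcqw] -> 14 lines: qaqo tvdr rufwa ujmgl evqhz kcqw eldex fgtnr wkg jems typtl sym zzubq wfcm
Hunk 3: at line 6 remove [fgtnr] add [yeb,jtgr,ojn] -> 16 lines: qaqo tvdr rufwa ujmgl evqhz kcqw eldex yeb jtgr ojn wkg jems typtl sym zzubq wfcm
Hunk 4: at line 1 remove [rufwa,ujmgl,evqhz] add [gnsyt,icpv,imsx] -> 16 lines: qaqo tvdr gnsyt icpv imsx kcqw eldex yeb jtgr ojn wkg jems typtl sym zzubq wfcm
Hunk 5: at line 4 remove [imsx] add [aiu,mmitf] -> 17 lines: qaqo tvdr gnsyt icpv aiu mmitf kcqw eldex yeb jtgr ojn wkg jems typtl sym zzubq wfcm
Hunk 6: at line 7 remove [eldex,yeb,jtgr] add [sprlk,efvrh,sta] -> 17 lines: qaqo tvdr gnsyt icpv aiu mmitf kcqw sprlk efvrh sta ojn wkg jems typtl sym zzubq wfcm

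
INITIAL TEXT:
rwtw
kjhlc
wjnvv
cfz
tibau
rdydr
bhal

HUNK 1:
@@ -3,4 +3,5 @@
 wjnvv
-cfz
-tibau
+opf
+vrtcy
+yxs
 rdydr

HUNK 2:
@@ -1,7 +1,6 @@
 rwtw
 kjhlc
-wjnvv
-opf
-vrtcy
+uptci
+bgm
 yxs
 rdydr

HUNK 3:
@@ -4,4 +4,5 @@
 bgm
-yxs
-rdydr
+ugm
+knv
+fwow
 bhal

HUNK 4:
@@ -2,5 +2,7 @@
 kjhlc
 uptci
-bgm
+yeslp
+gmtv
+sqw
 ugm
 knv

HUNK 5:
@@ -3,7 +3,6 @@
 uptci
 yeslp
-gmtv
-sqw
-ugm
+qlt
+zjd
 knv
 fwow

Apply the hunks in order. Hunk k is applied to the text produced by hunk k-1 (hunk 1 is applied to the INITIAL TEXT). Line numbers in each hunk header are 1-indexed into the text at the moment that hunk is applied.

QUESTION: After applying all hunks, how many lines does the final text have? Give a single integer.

Answer: 9

Derivation:
Hunk 1: at line 3 remove [cfz,tibau] add [opf,vrtcy,yxs] -> 8 lines: rwtw kjhlc wjnvv opf vrtcy yxs rdydr bhal
Hunk 2: at line 1 remove [wjnvv,opf,vrtcy] add [uptci,bgm] -> 7 lines: rwtw kjhlc uptci bgm yxs rdydr bhal
Hunk 3: at line 4 remove [yxs,rdydr] add [ugm,knv,fwow] -> 8 lines: rwtw kjhlc uptci bgm ugm knv fwow bhal
Hunk 4: at line 2 remove [bgm] add [yeslp,gmtv,sqw] -> 10 lines: rwtw kjhlc uptci yeslp gmtv sqw ugm knv fwow bhal
Hunk 5: at line 3 remove [gmtv,sqw,ugm] add [qlt,zjd] -> 9 lines: rwtw kjhlc uptci yeslp qlt zjd knv fwow bhal
Final line count: 9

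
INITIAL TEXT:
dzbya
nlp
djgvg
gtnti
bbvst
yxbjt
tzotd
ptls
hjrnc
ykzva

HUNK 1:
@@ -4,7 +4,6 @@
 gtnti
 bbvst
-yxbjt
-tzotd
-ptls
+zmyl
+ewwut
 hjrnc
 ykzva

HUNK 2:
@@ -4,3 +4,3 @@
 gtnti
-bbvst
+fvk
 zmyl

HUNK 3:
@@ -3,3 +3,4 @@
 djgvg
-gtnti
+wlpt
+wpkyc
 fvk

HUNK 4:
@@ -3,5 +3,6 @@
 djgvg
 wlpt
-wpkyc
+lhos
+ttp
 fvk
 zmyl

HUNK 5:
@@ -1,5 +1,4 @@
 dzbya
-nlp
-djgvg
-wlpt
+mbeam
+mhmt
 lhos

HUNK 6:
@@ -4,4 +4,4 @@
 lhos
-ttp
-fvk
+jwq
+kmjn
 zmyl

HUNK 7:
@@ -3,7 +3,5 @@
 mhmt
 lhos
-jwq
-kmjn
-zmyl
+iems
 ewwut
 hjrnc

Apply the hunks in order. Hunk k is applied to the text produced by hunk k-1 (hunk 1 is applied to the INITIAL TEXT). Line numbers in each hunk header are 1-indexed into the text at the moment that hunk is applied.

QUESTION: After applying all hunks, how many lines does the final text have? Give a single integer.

Hunk 1: at line 4 remove [yxbjt,tzotd,ptls] add [zmyl,ewwut] -> 9 lines: dzbya nlp djgvg gtnti bbvst zmyl ewwut hjrnc ykzva
Hunk 2: at line 4 remove [bbvst] add [fvk] -> 9 lines: dzbya nlp djgvg gtnti fvk zmyl ewwut hjrnc ykzva
Hunk 3: at line 3 remove [gtnti] add [wlpt,wpkyc] -> 10 lines: dzbya nlp djgvg wlpt wpkyc fvk zmyl ewwut hjrnc ykzva
Hunk 4: at line 3 remove [wpkyc] add [lhos,ttp] -> 11 lines: dzbya nlp djgvg wlpt lhos ttp fvk zmyl ewwut hjrnc ykzva
Hunk 5: at line 1 remove [nlp,djgvg,wlpt] add [mbeam,mhmt] -> 10 lines: dzbya mbeam mhmt lhos ttp fvk zmyl ewwut hjrnc ykzva
Hunk 6: at line 4 remove [ttp,fvk] add [jwq,kmjn] -> 10 lines: dzbya mbeam mhmt lhos jwq kmjn zmyl ewwut hjrnc ykzva
Hunk 7: at line 3 remove [jwq,kmjn,zmyl] add [iems] -> 8 lines: dzbya mbeam mhmt lhos iems ewwut hjrnc ykzva
Final line count: 8

Answer: 8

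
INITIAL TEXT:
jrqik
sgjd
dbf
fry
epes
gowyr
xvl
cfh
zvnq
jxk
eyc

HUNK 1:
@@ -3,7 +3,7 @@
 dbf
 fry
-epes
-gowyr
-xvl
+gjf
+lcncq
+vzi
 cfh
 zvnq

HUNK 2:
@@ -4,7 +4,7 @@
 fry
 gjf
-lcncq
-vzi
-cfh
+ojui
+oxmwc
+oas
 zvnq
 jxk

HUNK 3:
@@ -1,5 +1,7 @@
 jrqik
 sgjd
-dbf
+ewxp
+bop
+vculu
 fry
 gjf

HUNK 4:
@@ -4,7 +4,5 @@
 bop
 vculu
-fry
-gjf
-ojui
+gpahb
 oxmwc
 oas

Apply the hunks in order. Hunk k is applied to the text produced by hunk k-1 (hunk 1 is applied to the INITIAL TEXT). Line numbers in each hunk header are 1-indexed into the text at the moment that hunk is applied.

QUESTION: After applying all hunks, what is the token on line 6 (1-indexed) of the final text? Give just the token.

Hunk 1: at line 3 remove [epes,gowyr,xvl] add [gjf,lcncq,vzi] -> 11 lines: jrqik sgjd dbf fry gjf lcncq vzi cfh zvnq jxk eyc
Hunk 2: at line 4 remove [lcncq,vzi,cfh] add [ojui,oxmwc,oas] -> 11 lines: jrqik sgjd dbf fry gjf ojui oxmwc oas zvnq jxk eyc
Hunk 3: at line 1 remove [dbf] add [ewxp,bop,vculu] -> 13 lines: jrqik sgjd ewxp bop vculu fry gjf ojui oxmwc oas zvnq jxk eyc
Hunk 4: at line 4 remove [fry,gjf,ojui] add [gpahb] -> 11 lines: jrqik sgjd ewxp bop vculu gpahb oxmwc oas zvnq jxk eyc
Final line 6: gpahb

Answer: gpahb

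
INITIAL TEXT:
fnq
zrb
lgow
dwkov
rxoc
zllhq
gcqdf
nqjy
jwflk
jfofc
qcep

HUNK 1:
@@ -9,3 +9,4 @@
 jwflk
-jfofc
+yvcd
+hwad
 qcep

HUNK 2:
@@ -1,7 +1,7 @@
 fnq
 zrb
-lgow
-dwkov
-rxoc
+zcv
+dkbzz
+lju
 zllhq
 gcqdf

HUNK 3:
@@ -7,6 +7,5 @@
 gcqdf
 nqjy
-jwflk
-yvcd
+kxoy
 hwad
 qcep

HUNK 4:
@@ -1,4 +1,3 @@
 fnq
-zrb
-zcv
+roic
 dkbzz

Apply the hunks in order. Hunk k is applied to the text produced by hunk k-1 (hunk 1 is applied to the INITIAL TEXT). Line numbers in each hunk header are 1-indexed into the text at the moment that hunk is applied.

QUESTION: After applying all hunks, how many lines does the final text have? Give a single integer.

Answer: 10

Derivation:
Hunk 1: at line 9 remove [jfofc] add [yvcd,hwad] -> 12 lines: fnq zrb lgow dwkov rxoc zllhq gcqdf nqjy jwflk yvcd hwad qcep
Hunk 2: at line 1 remove [lgow,dwkov,rxoc] add [zcv,dkbzz,lju] -> 12 lines: fnq zrb zcv dkbzz lju zllhq gcqdf nqjy jwflk yvcd hwad qcep
Hunk 3: at line 7 remove [jwflk,yvcd] add [kxoy] -> 11 lines: fnq zrb zcv dkbzz lju zllhq gcqdf nqjy kxoy hwad qcep
Hunk 4: at line 1 remove [zrb,zcv] add [roic] -> 10 lines: fnq roic dkbzz lju zllhq gcqdf nqjy kxoy hwad qcep
Final line count: 10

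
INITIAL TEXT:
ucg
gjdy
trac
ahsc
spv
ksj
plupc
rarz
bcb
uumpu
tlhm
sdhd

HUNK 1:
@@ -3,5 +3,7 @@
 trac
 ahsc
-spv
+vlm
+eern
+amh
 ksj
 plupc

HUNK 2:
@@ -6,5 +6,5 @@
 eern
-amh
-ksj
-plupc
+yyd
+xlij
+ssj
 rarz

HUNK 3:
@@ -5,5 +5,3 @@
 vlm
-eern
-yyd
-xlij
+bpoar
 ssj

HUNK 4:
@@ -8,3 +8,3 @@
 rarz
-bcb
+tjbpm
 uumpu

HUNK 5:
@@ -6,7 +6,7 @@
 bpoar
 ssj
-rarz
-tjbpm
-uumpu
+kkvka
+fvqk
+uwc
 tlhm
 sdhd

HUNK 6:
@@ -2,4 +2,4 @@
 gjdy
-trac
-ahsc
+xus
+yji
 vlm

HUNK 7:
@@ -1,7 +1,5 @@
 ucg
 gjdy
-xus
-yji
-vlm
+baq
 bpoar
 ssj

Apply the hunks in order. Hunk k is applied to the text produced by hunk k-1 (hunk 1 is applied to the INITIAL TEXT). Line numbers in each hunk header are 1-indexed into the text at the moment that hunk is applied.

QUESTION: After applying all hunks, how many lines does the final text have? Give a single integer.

Answer: 10

Derivation:
Hunk 1: at line 3 remove [spv] add [vlm,eern,amh] -> 14 lines: ucg gjdy trac ahsc vlm eern amh ksj plupc rarz bcb uumpu tlhm sdhd
Hunk 2: at line 6 remove [amh,ksj,plupc] add [yyd,xlij,ssj] -> 14 lines: ucg gjdy trac ahsc vlm eern yyd xlij ssj rarz bcb uumpu tlhm sdhd
Hunk 3: at line 5 remove [eern,yyd,xlij] add [bpoar] -> 12 lines: ucg gjdy trac ahsc vlm bpoar ssj rarz bcb uumpu tlhm sdhd
Hunk 4: at line 8 remove [bcb] add [tjbpm] -> 12 lines: ucg gjdy trac ahsc vlm bpoar ssj rarz tjbpm uumpu tlhm sdhd
Hunk 5: at line 6 remove [rarz,tjbpm,uumpu] add [kkvka,fvqk,uwc] -> 12 lines: ucg gjdy trac ahsc vlm bpoar ssj kkvka fvqk uwc tlhm sdhd
Hunk 6: at line 2 remove [trac,ahsc] add [xus,yji] -> 12 lines: ucg gjdy xus yji vlm bpoar ssj kkvka fvqk uwc tlhm sdhd
Hunk 7: at line 1 remove [xus,yji,vlm] add [baq] -> 10 lines: ucg gjdy baq bpoar ssj kkvka fvqk uwc tlhm sdhd
Final line count: 10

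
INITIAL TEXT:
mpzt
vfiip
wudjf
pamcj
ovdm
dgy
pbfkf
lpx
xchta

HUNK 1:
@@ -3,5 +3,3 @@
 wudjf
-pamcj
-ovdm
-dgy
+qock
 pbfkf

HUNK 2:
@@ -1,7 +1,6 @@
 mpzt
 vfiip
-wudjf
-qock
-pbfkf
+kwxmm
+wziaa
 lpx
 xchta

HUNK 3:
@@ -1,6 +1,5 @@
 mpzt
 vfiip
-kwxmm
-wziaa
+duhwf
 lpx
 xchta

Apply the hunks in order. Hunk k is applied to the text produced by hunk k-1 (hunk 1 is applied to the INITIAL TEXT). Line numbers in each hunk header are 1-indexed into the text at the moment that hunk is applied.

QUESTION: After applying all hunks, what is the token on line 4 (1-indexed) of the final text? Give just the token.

Answer: lpx

Derivation:
Hunk 1: at line 3 remove [pamcj,ovdm,dgy] add [qock] -> 7 lines: mpzt vfiip wudjf qock pbfkf lpx xchta
Hunk 2: at line 1 remove [wudjf,qock,pbfkf] add [kwxmm,wziaa] -> 6 lines: mpzt vfiip kwxmm wziaa lpx xchta
Hunk 3: at line 1 remove [kwxmm,wziaa] add [duhwf] -> 5 lines: mpzt vfiip duhwf lpx xchta
Final line 4: lpx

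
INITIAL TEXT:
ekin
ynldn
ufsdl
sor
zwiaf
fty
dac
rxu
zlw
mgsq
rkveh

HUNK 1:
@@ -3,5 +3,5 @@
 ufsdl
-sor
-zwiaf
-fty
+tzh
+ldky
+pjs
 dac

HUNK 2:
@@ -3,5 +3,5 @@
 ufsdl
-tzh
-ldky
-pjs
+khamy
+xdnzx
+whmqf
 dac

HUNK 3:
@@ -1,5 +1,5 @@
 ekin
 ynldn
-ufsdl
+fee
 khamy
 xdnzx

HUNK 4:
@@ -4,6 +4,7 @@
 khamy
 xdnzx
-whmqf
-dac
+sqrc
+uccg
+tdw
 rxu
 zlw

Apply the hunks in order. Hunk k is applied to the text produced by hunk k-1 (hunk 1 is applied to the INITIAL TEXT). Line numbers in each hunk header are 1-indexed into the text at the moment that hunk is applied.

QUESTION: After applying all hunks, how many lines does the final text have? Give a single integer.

Answer: 12

Derivation:
Hunk 1: at line 3 remove [sor,zwiaf,fty] add [tzh,ldky,pjs] -> 11 lines: ekin ynldn ufsdl tzh ldky pjs dac rxu zlw mgsq rkveh
Hunk 2: at line 3 remove [tzh,ldky,pjs] add [khamy,xdnzx,whmqf] -> 11 lines: ekin ynldn ufsdl khamy xdnzx whmqf dac rxu zlw mgsq rkveh
Hunk 3: at line 1 remove [ufsdl] add [fee] -> 11 lines: ekin ynldn fee khamy xdnzx whmqf dac rxu zlw mgsq rkveh
Hunk 4: at line 4 remove [whmqf,dac] add [sqrc,uccg,tdw] -> 12 lines: ekin ynldn fee khamy xdnzx sqrc uccg tdw rxu zlw mgsq rkveh
Final line count: 12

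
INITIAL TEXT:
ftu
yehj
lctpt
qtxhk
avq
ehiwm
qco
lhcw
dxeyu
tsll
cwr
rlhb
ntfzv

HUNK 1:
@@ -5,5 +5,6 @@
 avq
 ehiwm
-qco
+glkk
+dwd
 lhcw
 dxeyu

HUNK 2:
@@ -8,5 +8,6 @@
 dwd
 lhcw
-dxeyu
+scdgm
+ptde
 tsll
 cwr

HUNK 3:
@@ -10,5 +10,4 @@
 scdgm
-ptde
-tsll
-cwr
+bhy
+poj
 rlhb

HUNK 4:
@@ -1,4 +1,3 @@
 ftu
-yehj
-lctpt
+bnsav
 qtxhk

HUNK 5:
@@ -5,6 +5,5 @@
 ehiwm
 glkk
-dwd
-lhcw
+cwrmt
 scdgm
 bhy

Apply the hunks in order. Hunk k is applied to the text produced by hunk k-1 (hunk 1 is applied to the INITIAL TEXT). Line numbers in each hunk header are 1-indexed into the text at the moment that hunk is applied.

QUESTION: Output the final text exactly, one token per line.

Answer: ftu
bnsav
qtxhk
avq
ehiwm
glkk
cwrmt
scdgm
bhy
poj
rlhb
ntfzv

Derivation:
Hunk 1: at line 5 remove [qco] add [glkk,dwd] -> 14 lines: ftu yehj lctpt qtxhk avq ehiwm glkk dwd lhcw dxeyu tsll cwr rlhb ntfzv
Hunk 2: at line 8 remove [dxeyu] add [scdgm,ptde] -> 15 lines: ftu yehj lctpt qtxhk avq ehiwm glkk dwd lhcw scdgm ptde tsll cwr rlhb ntfzv
Hunk 3: at line 10 remove [ptde,tsll,cwr] add [bhy,poj] -> 14 lines: ftu yehj lctpt qtxhk avq ehiwm glkk dwd lhcw scdgm bhy poj rlhb ntfzv
Hunk 4: at line 1 remove [yehj,lctpt] add [bnsav] -> 13 lines: ftu bnsav qtxhk avq ehiwm glkk dwd lhcw scdgm bhy poj rlhb ntfzv
Hunk 5: at line 5 remove [dwd,lhcw] add [cwrmt] -> 12 lines: ftu bnsav qtxhk avq ehiwm glkk cwrmt scdgm bhy poj rlhb ntfzv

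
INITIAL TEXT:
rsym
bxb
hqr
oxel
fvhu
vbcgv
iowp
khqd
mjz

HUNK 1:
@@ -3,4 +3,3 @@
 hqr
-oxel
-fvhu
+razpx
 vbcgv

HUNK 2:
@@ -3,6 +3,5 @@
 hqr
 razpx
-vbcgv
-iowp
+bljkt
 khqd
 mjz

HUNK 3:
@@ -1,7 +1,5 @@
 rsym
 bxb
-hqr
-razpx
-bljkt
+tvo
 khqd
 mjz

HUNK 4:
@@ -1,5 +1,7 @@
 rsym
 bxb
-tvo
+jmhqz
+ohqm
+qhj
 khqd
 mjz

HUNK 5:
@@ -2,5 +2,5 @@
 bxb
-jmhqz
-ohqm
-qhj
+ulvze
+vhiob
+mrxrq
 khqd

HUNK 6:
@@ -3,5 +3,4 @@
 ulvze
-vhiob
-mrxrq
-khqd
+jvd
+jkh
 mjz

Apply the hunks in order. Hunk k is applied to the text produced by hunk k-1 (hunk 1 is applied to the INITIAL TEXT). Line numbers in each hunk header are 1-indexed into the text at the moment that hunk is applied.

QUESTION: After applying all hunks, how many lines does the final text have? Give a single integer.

Answer: 6

Derivation:
Hunk 1: at line 3 remove [oxel,fvhu] add [razpx] -> 8 lines: rsym bxb hqr razpx vbcgv iowp khqd mjz
Hunk 2: at line 3 remove [vbcgv,iowp] add [bljkt] -> 7 lines: rsym bxb hqr razpx bljkt khqd mjz
Hunk 3: at line 1 remove [hqr,razpx,bljkt] add [tvo] -> 5 lines: rsym bxb tvo khqd mjz
Hunk 4: at line 1 remove [tvo] add [jmhqz,ohqm,qhj] -> 7 lines: rsym bxb jmhqz ohqm qhj khqd mjz
Hunk 5: at line 2 remove [jmhqz,ohqm,qhj] add [ulvze,vhiob,mrxrq] -> 7 lines: rsym bxb ulvze vhiob mrxrq khqd mjz
Hunk 6: at line 3 remove [vhiob,mrxrq,khqd] add [jvd,jkh] -> 6 lines: rsym bxb ulvze jvd jkh mjz
Final line count: 6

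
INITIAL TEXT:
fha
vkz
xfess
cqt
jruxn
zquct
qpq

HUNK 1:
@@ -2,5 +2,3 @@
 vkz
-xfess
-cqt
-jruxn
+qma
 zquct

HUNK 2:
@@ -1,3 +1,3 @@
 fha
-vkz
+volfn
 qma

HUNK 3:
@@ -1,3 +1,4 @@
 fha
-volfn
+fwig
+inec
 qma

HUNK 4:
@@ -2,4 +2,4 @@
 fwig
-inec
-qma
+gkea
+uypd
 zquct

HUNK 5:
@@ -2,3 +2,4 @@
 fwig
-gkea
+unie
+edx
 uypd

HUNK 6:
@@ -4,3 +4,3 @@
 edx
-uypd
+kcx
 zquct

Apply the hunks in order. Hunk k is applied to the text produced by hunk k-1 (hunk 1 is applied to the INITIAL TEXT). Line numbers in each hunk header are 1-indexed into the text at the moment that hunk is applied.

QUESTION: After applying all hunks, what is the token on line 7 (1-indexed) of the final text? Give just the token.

Hunk 1: at line 2 remove [xfess,cqt,jruxn] add [qma] -> 5 lines: fha vkz qma zquct qpq
Hunk 2: at line 1 remove [vkz] add [volfn] -> 5 lines: fha volfn qma zquct qpq
Hunk 3: at line 1 remove [volfn] add [fwig,inec] -> 6 lines: fha fwig inec qma zquct qpq
Hunk 4: at line 2 remove [inec,qma] add [gkea,uypd] -> 6 lines: fha fwig gkea uypd zquct qpq
Hunk 5: at line 2 remove [gkea] add [unie,edx] -> 7 lines: fha fwig unie edx uypd zquct qpq
Hunk 6: at line 4 remove [uypd] add [kcx] -> 7 lines: fha fwig unie edx kcx zquct qpq
Final line 7: qpq

Answer: qpq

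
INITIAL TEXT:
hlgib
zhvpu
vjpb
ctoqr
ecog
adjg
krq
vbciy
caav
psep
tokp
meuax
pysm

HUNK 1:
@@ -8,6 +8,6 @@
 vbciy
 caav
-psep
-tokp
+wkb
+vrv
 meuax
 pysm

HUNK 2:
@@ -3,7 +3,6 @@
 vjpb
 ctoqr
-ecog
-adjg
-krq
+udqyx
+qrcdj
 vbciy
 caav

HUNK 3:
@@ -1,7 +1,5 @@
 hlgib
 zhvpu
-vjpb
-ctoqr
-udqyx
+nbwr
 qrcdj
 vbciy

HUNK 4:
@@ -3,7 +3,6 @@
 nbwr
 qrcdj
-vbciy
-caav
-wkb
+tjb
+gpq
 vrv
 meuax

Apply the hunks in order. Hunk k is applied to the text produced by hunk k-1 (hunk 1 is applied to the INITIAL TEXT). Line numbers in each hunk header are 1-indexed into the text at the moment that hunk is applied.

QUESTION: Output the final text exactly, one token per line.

Answer: hlgib
zhvpu
nbwr
qrcdj
tjb
gpq
vrv
meuax
pysm

Derivation:
Hunk 1: at line 8 remove [psep,tokp] add [wkb,vrv] -> 13 lines: hlgib zhvpu vjpb ctoqr ecog adjg krq vbciy caav wkb vrv meuax pysm
Hunk 2: at line 3 remove [ecog,adjg,krq] add [udqyx,qrcdj] -> 12 lines: hlgib zhvpu vjpb ctoqr udqyx qrcdj vbciy caav wkb vrv meuax pysm
Hunk 3: at line 1 remove [vjpb,ctoqr,udqyx] add [nbwr] -> 10 lines: hlgib zhvpu nbwr qrcdj vbciy caav wkb vrv meuax pysm
Hunk 4: at line 3 remove [vbciy,caav,wkb] add [tjb,gpq] -> 9 lines: hlgib zhvpu nbwr qrcdj tjb gpq vrv meuax pysm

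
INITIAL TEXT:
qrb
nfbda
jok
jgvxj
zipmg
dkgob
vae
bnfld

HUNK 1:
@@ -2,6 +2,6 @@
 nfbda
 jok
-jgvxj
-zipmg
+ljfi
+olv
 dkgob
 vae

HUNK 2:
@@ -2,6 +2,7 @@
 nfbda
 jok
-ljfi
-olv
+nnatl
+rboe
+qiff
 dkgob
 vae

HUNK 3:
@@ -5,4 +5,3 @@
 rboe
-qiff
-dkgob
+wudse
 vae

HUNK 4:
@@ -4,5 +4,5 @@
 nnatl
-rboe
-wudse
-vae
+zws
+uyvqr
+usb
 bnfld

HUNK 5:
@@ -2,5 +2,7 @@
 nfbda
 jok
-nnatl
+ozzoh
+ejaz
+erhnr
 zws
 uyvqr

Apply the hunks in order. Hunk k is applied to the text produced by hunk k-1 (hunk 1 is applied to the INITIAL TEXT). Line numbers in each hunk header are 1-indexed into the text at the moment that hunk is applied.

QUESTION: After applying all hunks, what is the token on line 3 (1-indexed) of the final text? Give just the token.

Hunk 1: at line 2 remove [jgvxj,zipmg] add [ljfi,olv] -> 8 lines: qrb nfbda jok ljfi olv dkgob vae bnfld
Hunk 2: at line 2 remove [ljfi,olv] add [nnatl,rboe,qiff] -> 9 lines: qrb nfbda jok nnatl rboe qiff dkgob vae bnfld
Hunk 3: at line 5 remove [qiff,dkgob] add [wudse] -> 8 lines: qrb nfbda jok nnatl rboe wudse vae bnfld
Hunk 4: at line 4 remove [rboe,wudse,vae] add [zws,uyvqr,usb] -> 8 lines: qrb nfbda jok nnatl zws uyvqr usb bnfld
Hunk 5: at line 2 remove [nnatl] add [ozzoh,ejaz,erhnr] -> 10 lines: qrb nfbda jok ozzoh ejaz erhnr zws uyvqr usb bnfld
Final line 3: jok

Answer: jok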